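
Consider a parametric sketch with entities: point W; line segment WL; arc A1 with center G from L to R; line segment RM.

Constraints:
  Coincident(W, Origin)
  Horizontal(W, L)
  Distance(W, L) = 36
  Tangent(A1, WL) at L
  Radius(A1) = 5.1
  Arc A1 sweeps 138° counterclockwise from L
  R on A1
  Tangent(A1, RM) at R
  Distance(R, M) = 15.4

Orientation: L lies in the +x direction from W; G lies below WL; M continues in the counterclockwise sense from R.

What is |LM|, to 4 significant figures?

20.81

W is at the origin; W and L share the same y with |WL| = 36.0 and L on the +x side, so L = (36.00, 0.000). Since A1 is tangent to WL there, GL ⟂ WL, so G = L + (0, -5.1) = (36.00, -5.100). On A1, L sits at bearing 90° from G; a 138° counterclockwise sweep puts R at bearing 228°, so R = G + 5.1·(cos 228°, sin 228°) = (32.59, -8.890). A1 meets RM tangentially, so GR is at right angles to RM, so RM runs along (−sin 228°, cos 228°); with |RM| = 15.4, M = (44.03, -19.19). Then |LM| = |M − L| = 20.81.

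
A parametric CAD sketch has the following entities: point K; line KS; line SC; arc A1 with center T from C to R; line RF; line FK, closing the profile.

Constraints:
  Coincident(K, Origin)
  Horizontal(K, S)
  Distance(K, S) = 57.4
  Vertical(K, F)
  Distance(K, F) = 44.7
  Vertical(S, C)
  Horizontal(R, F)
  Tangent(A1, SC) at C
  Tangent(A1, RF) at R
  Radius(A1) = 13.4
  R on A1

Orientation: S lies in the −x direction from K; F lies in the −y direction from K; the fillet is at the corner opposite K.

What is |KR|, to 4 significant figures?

62.72

The virtual corner opposite K is at (-57.40, -44.70). Since A1 is tangent to SC there, TC ⟂ SC and tangency of A1 to RF means the radius TR is perpendicular to RF, with radius 13.4, so the center T sits 13.4 in from both sides at T = (-44.00, -31.30). That places the tangent points at C = (-57.40, -31.30) on SC and R = (-44.00, -44.70) on RF. Then |KR| = |R − K| = 62.72.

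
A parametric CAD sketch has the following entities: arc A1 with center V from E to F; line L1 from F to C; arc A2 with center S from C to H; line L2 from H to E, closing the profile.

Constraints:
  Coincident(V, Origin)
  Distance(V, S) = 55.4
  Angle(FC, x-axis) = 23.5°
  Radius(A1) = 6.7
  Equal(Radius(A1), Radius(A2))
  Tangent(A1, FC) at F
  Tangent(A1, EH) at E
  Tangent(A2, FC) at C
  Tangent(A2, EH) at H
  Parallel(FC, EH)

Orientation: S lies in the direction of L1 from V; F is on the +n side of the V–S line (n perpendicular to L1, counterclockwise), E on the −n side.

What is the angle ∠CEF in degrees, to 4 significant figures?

76.40°

The slot axis is L1's direction at 23.5°, so u = (cos 23.5°, sin 23.5°) = (0.9171, 0.3987) and n = (−sin 23.5°, cos 23.5°) = (-0.3987, 0.9171). V is at the origin and S lies 55.4 along u from V, so S = 55.4·u = (50.81, 22.09). Tangency of A1 to both parallel lines with radius 6.7 puts F and E at V ± 6.7·n: F = (-2.672, 6.144), E = (2.672, -6.144). Equal radii place C and H the same way about S: C = S + 6.7·n = (48.13, 28.24), H = S − 6.7·n = (53.48, 15.95). Then cos ∠CEF = EC·EF / (|EC||EF|), giving 76.40°.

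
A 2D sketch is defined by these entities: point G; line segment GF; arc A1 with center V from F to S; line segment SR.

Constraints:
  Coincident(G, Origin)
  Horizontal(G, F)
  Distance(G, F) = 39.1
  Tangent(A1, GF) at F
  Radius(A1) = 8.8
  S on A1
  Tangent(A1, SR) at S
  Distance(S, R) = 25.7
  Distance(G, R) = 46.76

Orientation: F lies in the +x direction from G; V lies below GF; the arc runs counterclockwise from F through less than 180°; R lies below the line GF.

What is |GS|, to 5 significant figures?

31.647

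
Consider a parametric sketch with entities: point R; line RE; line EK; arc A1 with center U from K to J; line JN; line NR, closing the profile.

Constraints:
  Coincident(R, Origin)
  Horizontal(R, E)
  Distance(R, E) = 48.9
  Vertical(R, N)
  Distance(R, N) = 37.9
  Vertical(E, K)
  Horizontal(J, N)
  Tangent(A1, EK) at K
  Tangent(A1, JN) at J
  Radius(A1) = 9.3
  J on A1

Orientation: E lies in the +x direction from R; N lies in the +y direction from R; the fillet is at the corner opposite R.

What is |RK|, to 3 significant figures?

56.6

The virtual corner opposite R is at (48.9, 37.9). Tangency of A1 to EK means the radius UK is perpendicular to EK and the tangent condition forces UJ to be normal to JN, with radius 9.3, so the center U sits 9.3 in from both sides at U = (39.6, 28.6). That places the tangent points at K = (48.9, 28.6) on EK and J = (39.6, 37.9) on JN. Then |RK| = |K − R| = 56.6.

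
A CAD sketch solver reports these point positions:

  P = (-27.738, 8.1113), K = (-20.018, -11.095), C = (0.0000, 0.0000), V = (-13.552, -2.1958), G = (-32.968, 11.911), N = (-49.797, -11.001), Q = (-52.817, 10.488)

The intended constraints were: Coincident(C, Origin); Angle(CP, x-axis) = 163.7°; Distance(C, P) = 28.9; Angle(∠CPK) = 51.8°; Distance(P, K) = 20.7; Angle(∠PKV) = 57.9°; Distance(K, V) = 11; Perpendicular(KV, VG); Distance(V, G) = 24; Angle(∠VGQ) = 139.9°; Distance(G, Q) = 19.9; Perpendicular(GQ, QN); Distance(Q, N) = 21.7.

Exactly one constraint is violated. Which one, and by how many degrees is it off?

Perpendicular(GQ, QN) — off by 3.90°.

C = (0.00, 0.00) ✓; CP at 163.7° ✓; |CP| = 28.90 ✓; ∠CPK = 51.80° ✓; |PK| = 20.70 ✓; ∠PKV = 57.90° ✓; |KV| = 11.00 ✓; ∠(KV, VG) = 90.00° ✓; |VG| = 24.00 ✓; ∠VGQ = 139.9° ✓; |GQ| = 19.90 ✓; ∠(GQ, QN) = 93.90° ✗; |QN| = 21.70 ✓.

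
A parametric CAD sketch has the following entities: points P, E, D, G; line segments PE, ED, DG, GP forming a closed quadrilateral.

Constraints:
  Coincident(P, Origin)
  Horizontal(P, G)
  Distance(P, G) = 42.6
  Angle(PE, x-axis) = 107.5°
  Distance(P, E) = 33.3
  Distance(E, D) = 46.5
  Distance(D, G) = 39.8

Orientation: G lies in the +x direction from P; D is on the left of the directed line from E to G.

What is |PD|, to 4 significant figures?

53.16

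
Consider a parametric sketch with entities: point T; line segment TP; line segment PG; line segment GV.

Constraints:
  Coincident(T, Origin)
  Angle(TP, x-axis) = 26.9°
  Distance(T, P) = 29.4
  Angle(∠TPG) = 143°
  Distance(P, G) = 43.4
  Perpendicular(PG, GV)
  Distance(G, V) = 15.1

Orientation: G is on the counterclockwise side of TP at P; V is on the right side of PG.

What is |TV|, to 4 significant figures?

74.49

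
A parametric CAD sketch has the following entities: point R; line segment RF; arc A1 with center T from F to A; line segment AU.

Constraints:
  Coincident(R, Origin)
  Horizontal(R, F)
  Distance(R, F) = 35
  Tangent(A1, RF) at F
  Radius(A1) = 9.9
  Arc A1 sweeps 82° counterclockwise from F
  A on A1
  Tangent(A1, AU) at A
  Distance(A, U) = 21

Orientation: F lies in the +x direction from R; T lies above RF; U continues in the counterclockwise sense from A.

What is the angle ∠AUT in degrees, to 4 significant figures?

25.24°

On A1, F sits at bearing -90° from T; an 82° counterclockwise sweep puts A at bearing -8°, so A = T + 9.9·(cos -8°, sin -8°) = (44.80, 8.522). The tangent condition forces TA to be normal to AU, so AU runs along (−sin -8°, cos -8°); with |AU| = 21.0, U = (47.73, 29.32). Then cos ∠AUT = UA·UT / (|UA||UT|), giving 25.24°.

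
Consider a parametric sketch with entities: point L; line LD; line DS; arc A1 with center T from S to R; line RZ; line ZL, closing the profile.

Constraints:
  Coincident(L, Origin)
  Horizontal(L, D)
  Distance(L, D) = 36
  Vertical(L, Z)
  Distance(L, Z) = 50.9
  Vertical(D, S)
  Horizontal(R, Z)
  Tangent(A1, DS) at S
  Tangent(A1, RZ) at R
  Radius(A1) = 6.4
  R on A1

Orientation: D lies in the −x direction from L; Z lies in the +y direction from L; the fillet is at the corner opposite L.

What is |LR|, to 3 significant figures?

58.9

L is at the origin; LD is horizontal with |LD| = 36.0 and D on the −x side, so D = (-36.0, 0.00). LZ is vertical with |LZ| = 50.9 and Z on the +y side, so Z = (0.00, 50.9). The virtual corner opposite L is at (-36.0, 50.9). The tangent condition forces TS to be normal to DS and A1 meets RZ tangentially, so TR is at right angles to RZ, with radius 6.4, so the center T sits 6.4 in from both sides at T = (-29.6, 44.5). That places the tangent points at S = (-36.0, 44.5) on DS and R = (-29.6, 50.9) on RZ. Then |LR| = |R − L| = 58.9.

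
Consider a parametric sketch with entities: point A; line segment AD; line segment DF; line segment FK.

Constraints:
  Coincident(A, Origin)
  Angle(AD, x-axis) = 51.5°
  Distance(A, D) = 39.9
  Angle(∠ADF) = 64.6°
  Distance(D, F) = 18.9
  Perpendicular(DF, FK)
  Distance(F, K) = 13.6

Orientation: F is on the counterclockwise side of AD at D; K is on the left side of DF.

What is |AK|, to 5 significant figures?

22.514

A is at the origin; AD runs at 51.5° with length 39.9, so D = 39.9·(cos 51.5°, sin 51.5°) = (24.838, 31.226). ∠ADF = 64.6°, so DF runs at 51.5° + (180° − 64.6°) = 166.90° from the x-axis; with |DF| = 18.9, F = D + 18.9·(cos 166.90°, sin 166.90°) = (6.4302, 35.510). The perpendicularity gives FK at right angles to DF; with |FK| = 13.6 on the left of DF, K = F + 13.6·(-0.22665, -0.97398) = (3.3477, 22.264). Then |AK| = |K − A| = 22.514.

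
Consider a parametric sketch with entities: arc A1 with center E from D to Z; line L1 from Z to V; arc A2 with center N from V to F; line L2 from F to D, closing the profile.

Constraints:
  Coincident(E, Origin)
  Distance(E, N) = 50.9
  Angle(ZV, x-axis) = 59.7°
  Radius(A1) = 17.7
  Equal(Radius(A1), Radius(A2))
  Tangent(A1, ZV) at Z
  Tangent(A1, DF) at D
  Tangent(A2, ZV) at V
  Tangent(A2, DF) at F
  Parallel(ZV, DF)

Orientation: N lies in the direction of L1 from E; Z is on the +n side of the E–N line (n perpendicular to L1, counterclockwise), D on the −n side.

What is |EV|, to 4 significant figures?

53.89

The slot axis is L1's direction at 59.7°, so u = (cos 59.7°, sin 59.7°) = (0.5045, 0.8634) and n = (−sin 59.7°, cos 59.7°) = (-0.8634, 0.5045). E is at the origin and N lies 50.9 along u from E, so N = 50.9·u = (25.68, 43.95). Tangency of A1 to both parallel lines with radius 17.7 puts Z and D at E ± 17.7·n: Z = (-15.28, 8.930), D = (15.28, -8.930). Equal radii place V and F the same way about N: V = N + 17.7·n = (10.40, 52.88), F = N − 17.7·n = (40.96, 35.02). Then |EV| = |V − E| = 53.89.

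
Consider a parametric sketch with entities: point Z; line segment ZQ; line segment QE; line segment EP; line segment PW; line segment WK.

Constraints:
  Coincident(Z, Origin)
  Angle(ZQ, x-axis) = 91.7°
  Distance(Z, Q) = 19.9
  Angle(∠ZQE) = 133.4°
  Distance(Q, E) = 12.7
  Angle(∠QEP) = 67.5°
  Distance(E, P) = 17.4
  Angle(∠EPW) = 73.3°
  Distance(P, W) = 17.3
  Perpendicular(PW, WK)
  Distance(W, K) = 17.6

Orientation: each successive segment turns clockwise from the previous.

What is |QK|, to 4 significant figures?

9.292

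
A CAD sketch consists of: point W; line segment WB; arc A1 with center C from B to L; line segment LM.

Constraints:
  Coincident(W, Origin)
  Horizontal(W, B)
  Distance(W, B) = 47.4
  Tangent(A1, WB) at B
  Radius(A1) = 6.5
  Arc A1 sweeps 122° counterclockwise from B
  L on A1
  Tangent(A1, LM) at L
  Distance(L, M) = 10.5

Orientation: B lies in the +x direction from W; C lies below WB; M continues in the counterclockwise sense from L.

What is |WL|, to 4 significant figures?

43.05

Since A1 is tangent to WB there, CB ⟂ WB, so C = B + (0, -6.5) = (47.40, -6.500). On A1, B sits at bearing 90° from C; a 122° counterclockwise sweep puts L at bearing 212°, so L = C + 6.5·(cos 212°, sin 212°) = (41.89, -9.944). Then |WL| = |L − W| = 43.05.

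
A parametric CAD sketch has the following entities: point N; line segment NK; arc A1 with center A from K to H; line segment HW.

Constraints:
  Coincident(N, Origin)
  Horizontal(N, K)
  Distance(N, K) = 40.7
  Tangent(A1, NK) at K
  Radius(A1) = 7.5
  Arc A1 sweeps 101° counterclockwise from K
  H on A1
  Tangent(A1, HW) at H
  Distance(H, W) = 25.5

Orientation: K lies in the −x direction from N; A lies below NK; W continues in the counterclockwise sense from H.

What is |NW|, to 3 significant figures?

54.9

N is at the origin; N and K share the same y with |NK| = 40.7 and K on the −x side, so K = (-40.7, 0.00). A1 meets NK tangentially, so AK is at right angles to NK, so A = K + (0, -7.5) = (-40.7, -7.50). On A1, K sits at bearing 90° from A; a 101° counterclockwise sweep puts H at bearing 191°, so H = A + 7.5·(cos 191°, sin 191°) = (-48.1, -8.93). A1 meets HW tangentially, so AH is at right angles to HW, so HW runs along (−sin 191°, cos 191°); with |HW| = 25.5, W = (-43.2, -34.0). Then |NW| = |W − N| = 54.9.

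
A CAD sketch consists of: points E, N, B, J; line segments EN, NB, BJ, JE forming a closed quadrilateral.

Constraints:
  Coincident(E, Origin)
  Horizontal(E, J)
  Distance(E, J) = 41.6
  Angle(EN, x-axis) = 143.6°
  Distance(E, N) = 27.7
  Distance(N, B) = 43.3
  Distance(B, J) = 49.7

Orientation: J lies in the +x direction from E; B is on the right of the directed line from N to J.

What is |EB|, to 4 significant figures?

22.43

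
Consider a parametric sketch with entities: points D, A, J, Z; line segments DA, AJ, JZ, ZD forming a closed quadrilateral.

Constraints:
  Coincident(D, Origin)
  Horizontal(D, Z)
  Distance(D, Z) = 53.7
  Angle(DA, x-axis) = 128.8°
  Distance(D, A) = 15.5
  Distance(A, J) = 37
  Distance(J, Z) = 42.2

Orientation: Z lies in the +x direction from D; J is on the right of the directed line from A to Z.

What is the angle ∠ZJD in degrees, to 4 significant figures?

110.6°

D is at the origin; DZ is horizontal with |DZ| = 53.7 and Z in +x, so Z = (53.7, 0). DA runs at 128.8° with |DA| = 15.5, so A = (-9.712, 12.08). J is determined by |AJ| = 37.0 and |JZ| = 42.2 together: it lies at the intersection of circle(A, 37.0) and circle(Z, 42.2). With |AZ| = 64.55, the foot of the radical line on AZ is 29.09 from A and the perpendicular offset is √(37.0² − 29.09²) = 22.87. Taking the right-of-AZ solution: J = (14.58, -15.83).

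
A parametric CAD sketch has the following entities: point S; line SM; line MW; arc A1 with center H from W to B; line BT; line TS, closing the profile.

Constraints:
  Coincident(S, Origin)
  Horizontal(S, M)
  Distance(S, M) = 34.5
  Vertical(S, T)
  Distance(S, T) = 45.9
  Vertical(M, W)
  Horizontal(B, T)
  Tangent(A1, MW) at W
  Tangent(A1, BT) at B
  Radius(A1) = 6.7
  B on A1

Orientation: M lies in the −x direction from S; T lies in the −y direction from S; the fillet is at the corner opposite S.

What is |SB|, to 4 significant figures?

53.66

The virtual corner opposite S is at (-34.50, -45.90). Since A1 is tangent to MW there, HW ⟂ MW and A1 meets BT tangentially, so HB is at right angles to BT, with radius 6.7, so the center H sits 6.7 in from both sides at H = (-27.80, -39.20). That places the tangent points at W = (-34.50, -39.20) on MW and B = (-27.80, -45.90) on BT. Then |SB| = |B − S| = 53.66.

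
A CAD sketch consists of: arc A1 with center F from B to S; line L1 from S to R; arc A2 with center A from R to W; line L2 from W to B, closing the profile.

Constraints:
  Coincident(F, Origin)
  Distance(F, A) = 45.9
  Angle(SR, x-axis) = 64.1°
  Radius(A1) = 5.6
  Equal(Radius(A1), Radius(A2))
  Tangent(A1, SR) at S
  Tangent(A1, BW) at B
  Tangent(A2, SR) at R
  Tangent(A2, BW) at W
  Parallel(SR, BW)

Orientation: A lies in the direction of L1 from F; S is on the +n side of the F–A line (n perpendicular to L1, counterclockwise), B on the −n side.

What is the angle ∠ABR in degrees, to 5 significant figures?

6.7568°

The slot axis is L1's direction at 64.1°, so u = (cos 64.1°, sin 64.1°) = (0.43680, 0.89956) and n = (−sin 64.1°, cos 64.1°) = (-0.89956, 0.43680). F is at the origin and A lies 45.9 along u from F, so A = 45.9·u = (20.049, 41.290). Tangency of A1 to both parallel lines with radius 5.6 puts S and B at F ± 5.6·n: S = (-5.0375, 2.4461), B = (5.0375, -2.4461). Equal radii place R and W the same way about A: R = A + 5.6·n = (15.012, 43.736), W = A − 5.6·n = (25.087, 38.844). Then cos ∠ABR = BA·BR / (|BA||BR|), giving 6.7568°.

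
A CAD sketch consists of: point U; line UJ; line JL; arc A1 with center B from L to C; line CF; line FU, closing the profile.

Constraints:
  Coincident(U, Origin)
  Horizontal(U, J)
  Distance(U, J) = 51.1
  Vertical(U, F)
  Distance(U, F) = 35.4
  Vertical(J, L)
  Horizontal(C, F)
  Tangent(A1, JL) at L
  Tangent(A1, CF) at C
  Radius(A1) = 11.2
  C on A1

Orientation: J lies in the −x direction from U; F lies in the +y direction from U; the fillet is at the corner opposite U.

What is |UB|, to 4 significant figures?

46.67

U is at the origin; U and J share the same y with |UJ| = 51.1 and J on the −x side, so J = (-51.10, 0.000). U and F share the same x with |UF| = 35.4 and F on the +y side, so F = (0.000, 35.40). The virtual corner opposite U is at (-51.10, 35.40). A1 meets JL tangentially, so BL is at right angles to JL and since A1 is tangent to CF there, BC ⟂ CF, with radius 11.2, so the center B sits 11.2 in from both sides at B = (-39.90, 24.20). Then |UB| = |B − U| = 46.67.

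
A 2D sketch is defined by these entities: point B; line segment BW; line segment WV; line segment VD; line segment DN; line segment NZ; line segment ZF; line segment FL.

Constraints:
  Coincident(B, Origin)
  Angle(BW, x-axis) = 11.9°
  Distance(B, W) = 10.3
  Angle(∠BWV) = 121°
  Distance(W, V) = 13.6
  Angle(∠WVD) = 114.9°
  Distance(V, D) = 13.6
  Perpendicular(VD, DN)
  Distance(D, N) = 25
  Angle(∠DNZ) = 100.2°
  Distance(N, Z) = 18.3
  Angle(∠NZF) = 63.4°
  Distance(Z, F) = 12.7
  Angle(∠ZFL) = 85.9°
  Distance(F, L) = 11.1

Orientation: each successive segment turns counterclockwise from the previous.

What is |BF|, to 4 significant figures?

4.886

∠DNZ = 100.2° gives NZ at -54.20° from the x-axis; with |NZ| = 18.3, Z = (-1.916, -8.403). ∠NZF = 63.4° gives ZF at 62.40° from the x-axis; with |ZF| = 12.7, F = (3.968, 2.851). Then |BF| = |F − B| = 4.886.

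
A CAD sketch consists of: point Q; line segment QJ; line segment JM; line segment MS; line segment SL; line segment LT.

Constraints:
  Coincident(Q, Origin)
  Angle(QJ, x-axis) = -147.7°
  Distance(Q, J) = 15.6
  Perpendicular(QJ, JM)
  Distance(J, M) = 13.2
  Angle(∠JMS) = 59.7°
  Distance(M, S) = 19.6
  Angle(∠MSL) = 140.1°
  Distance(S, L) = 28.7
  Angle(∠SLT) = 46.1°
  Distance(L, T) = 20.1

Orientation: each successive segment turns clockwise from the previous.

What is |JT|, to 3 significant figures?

17.6

Q is at the origin; QJ runs at -147.7° with length 15.6, so J = (-13.2, -8.34). The perpendicularity gives JM at right angles to QJ, so JM runs at 122°; with |JM| = 13.2, M = (-20.2, 2.82). ∠JMS = 59.7° gives MS at 2.00° from the x-axis; with |MS| = 19.6, S = (-0.651, 3.51). ∠MSL = 140.1° gives SL at -37.9° from the x-axis; with |SL| = 28.7, L = (22.0, -14.1). ∠SLT = 46.1° gives LT at -172° from the x-axis; with |LT| = 20.1, T = (2.10, -17.0). Then |JT| = |T − J| = 17.6.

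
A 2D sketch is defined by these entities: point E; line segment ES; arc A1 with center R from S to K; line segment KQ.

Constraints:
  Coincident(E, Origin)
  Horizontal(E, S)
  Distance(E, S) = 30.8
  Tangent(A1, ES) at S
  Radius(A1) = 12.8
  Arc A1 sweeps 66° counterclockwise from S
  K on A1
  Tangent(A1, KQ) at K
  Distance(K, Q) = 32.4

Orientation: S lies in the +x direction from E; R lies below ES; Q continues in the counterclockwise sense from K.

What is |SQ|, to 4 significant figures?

44.74

On A1, S sits at bearing 90° from R; a 66° counterclockwise sweep puts K at bearing 156°, so K = R + 12.8·(cos 156°, sin 156°) = (19.11, -7.594). Tangency of A1 to KQ means the radius RK is perpendicular to KQ, so KQ runs along (−sin 156°, cos 156°); with |KQ| = 32.4, Q = (5.928, -37.19). Then |SQ| = |Q − S| = 44.74.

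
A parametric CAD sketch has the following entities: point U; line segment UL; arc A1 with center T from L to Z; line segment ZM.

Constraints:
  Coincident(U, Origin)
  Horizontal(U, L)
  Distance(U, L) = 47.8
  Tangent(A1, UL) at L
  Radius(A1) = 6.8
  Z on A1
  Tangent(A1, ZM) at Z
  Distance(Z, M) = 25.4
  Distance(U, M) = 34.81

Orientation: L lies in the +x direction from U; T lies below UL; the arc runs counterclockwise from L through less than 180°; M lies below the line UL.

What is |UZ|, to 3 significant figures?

42.6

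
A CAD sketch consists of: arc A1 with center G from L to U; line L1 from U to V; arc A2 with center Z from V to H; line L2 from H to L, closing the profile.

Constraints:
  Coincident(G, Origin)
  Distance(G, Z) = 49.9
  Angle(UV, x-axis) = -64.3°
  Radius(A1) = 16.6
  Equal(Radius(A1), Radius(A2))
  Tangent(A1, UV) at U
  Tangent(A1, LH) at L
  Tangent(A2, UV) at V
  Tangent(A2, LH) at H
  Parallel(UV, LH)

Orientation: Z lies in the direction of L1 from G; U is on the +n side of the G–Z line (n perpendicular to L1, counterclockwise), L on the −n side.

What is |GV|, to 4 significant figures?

52.59

The slot axis is L1's direction at -64.3°, so u = (cos -64.3°, sin -64.3°) = (0.4337, -0.9011) and n = (−sin -64.3°, cos -64.3°) = (0.9011, 0.4337). G is at the origin and Z lies 49.9 along u from G, so Z = 49.9·u = (21.64, -44.96). Tangency of A1 to both parallel lines with radius 16.6 puts U and L at G ± 16.6·n: U = (14.96, 7.199), L = (-14.96, -7.199). Equal radii place V and H the same way about Z: V = Z + 16.6·n = (36.60, -37.77), H = Z − 16.6·n = (6.682, -52.16). Then |GV| = |V − G| = 52.59.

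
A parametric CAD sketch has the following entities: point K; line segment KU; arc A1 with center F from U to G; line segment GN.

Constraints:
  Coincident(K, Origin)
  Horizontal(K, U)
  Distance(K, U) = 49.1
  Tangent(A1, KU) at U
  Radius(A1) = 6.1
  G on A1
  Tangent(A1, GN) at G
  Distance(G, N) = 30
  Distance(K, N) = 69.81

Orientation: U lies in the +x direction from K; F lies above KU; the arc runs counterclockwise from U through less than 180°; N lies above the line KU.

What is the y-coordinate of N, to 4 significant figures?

34.42

K is at the origin; K and U share the same y with |KU| = 49.1 and U on the +x side, so U = (49.10, 0.000). Tangency of A1 to KU means the radius FU is perpendicular to KU, so F = U + (0, 6.1) = (49.10, 6.100). Since FG ⟂ GN (tangency), |FN| = √(6.1² + 30.0²) = 30.61 regardless of where G sits on A1. So N lies on both circle(K, 69.81) and circle(F, 30.61); the above-KU intersection is N = (60.74, 34.42). G is the foot of the tangent from N: G = (55.09, 4.952).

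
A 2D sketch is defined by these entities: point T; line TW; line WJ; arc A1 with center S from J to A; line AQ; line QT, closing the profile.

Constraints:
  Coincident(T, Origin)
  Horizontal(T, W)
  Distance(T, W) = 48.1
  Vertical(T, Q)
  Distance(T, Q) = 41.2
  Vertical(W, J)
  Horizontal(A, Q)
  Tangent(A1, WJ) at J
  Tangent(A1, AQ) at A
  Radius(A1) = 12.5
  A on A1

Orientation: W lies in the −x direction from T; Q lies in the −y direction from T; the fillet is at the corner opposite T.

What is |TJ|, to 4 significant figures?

56.01

T is at the origin; T and W share the same y with |TW| = 48.1 and W on the −x side, so W = (-48.10, 0.000). TQ is vertical with |TQ| = 41.2 and Q on the −y side, so Q = (0.000, -41.20). The virtual corner opposite T is at (-48.10, -41.20). Tangency of A1 to WJ means the radius SJ is perpendicular to WJ and the tangent condition forces SA to be normal to AQ, with radius 12.5, so the center S sits 12.5 in from both sides at S = (-35.60, -28.70). That places the tangent points at J = (-48.10, -28.70) on WJ and A = (-35.60, -41.20) on AQ. Then |TJ| = |J − T| = 56.01.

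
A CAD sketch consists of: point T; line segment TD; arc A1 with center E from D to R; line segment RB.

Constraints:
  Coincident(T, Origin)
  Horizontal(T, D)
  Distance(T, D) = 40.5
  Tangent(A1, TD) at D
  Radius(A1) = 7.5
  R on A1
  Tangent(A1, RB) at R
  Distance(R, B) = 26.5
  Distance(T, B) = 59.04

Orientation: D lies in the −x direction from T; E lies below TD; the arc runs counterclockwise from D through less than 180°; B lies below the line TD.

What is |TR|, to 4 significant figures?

48.57

Checks: |ED| = 7.500 ✓; |ER| = 7.500 ✓; ∠(ER, RB) = 90.00° ✓; |RB| = 26.50 ✓; |TB| = 59.04 ✓.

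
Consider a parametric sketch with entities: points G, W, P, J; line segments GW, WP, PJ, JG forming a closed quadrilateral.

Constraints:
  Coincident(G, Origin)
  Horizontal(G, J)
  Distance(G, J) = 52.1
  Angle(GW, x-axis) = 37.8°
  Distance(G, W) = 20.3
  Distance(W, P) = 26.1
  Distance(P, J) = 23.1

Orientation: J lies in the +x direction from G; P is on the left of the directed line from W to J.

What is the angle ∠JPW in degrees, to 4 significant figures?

101.5°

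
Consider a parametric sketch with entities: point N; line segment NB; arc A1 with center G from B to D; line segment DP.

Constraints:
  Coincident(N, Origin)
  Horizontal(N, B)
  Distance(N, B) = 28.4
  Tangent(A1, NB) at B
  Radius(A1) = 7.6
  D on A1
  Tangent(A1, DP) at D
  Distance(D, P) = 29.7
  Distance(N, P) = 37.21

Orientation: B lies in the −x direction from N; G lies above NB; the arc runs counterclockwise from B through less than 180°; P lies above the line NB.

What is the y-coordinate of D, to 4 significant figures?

5.750

N is at the origin; N and B share the same y with |NB| = 28.4 and B on the −x side, so B = (-28.40, 0.000). A1 meets NB tangentially, so GB is at right angles to NB, so G = B + (0, 7.6) = (-28.40, 7.600). Since GD ⟂ DP (tangency), |GP| = √(7.6² + 29.7²) = 30.66 regardless of where D sits on A1. So P lies on both circle(N, 37.21) and circle(G, 30.66); the above-NB intersection is P = (-13.80, 34.56). D is the foot of the tangent from P: D = (-21.03, 5.750).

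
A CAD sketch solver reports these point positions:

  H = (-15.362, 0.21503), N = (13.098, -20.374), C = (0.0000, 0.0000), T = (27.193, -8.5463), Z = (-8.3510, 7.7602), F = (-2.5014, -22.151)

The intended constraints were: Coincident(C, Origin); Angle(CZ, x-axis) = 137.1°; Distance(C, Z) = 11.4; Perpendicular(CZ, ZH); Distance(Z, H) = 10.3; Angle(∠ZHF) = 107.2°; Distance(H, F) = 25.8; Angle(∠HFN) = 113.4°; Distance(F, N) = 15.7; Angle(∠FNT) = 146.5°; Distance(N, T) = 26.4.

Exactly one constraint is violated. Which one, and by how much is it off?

Distance(N, T) = 26.4 — off by 8.00.

C = (0.00, 0.00) ✓; CZ at 137.1° ✓; |CZ| = 11.40 ✓; ∠(CZ, ZH) = 90.00° ✓; |ZH| = 10.30 ✓; ∠ZHF = 107.2° ✓; |HF| = 25.80 ✓; ∠HFN = 113.4° ✓; |FN| = 15.70 ✓; ∠FNT = 146.5° ✓; |NT| = 18.40 ✗.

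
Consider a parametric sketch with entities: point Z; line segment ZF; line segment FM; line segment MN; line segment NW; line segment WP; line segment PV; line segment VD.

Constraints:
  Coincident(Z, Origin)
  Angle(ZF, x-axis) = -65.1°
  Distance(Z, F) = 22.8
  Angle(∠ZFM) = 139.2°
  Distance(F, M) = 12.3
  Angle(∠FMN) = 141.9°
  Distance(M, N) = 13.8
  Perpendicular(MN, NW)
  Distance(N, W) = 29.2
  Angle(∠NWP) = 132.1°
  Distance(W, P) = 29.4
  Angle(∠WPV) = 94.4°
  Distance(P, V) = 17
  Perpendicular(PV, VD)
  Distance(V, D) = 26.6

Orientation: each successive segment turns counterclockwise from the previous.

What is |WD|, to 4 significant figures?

19.45

Z is at the origin; ZF runs at -65.1° with length 22.8, so F = (9.600, -20.68). ∠ZFM = 139.2° gives FM at -24.30° from the x-axis; with |FM| = 12.3, M = (20.81, -25.74). ∠FMN = 141.9° gives MN at 13.80° from the x-axis; with |MN| = 13.8, N = (34.21, -22.45). MN ⟂ NW, so NW runs at 103.8°; with |NW| = 29.2, W = (27.25, 5.907). ∠NWP = 132.1° gives WP at 151.7° from the x-axis; with |WP| = 29.4, P = (1.360, 19.84). ∠WPV = 94.4° gives PV at -122.7° from the x-axis; with |PV| = 17.0, V = (-7.824, 5.539). PV ⟂ VD, so VD runs at -32.70°; with |VD| = 26.6, D = (14.56, -8.831). Then |WD| = |D − W| = 19.45.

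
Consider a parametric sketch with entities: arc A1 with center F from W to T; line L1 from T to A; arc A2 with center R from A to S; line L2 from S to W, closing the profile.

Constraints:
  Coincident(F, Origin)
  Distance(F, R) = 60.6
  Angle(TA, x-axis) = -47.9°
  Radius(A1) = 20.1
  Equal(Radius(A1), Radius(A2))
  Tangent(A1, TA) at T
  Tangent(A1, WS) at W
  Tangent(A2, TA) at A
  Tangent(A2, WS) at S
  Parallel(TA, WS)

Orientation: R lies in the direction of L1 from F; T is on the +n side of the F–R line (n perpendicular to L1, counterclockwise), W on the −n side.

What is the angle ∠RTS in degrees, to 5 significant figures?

15.209°

Tangency of A1 to both parallel lines with radius 20.1 puts T and W at F ± 20.1·n: T = (14.914, 13.476), W = (-14.914, -13.476). Equal radii place A and S the same way about R: A = R + 20.1·n = (55.542, -31.488), S = R − 20.1·n = (25.714, -58.439). Then cos ∠RTS = TR·TS / (|TR||TS|), giving 15.209°.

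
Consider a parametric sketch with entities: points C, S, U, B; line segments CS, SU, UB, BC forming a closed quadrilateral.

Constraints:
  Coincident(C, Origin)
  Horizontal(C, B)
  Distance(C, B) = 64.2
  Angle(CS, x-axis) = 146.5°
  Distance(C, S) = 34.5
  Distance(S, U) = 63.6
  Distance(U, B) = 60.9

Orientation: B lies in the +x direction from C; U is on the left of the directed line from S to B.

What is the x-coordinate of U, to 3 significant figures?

27.5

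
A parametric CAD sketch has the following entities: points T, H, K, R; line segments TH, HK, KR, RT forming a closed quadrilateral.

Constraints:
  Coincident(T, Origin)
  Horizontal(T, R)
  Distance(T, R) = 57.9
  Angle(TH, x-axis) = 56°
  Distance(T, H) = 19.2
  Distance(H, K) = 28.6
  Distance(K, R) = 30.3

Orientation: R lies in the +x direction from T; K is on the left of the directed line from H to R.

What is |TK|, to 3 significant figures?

44.9

Checks: |HK| = 28.60 ✓; |KR| = 30.30 ✓.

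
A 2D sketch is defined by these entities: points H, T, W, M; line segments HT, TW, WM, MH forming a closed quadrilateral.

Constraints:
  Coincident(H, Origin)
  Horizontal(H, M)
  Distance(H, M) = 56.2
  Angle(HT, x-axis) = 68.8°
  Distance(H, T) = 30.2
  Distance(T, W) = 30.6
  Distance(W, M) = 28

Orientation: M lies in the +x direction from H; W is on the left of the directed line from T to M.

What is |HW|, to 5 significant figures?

47.484

Checks: |TW| = 30.60 ✓; |WM| = 28.00 ✓.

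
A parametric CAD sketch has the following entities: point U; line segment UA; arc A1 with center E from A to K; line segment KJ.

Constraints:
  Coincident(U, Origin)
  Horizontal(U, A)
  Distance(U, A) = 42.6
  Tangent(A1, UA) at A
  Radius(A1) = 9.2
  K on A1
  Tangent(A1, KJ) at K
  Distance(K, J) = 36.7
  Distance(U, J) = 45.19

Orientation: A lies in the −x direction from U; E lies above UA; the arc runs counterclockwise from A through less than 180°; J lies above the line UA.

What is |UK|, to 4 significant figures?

34.52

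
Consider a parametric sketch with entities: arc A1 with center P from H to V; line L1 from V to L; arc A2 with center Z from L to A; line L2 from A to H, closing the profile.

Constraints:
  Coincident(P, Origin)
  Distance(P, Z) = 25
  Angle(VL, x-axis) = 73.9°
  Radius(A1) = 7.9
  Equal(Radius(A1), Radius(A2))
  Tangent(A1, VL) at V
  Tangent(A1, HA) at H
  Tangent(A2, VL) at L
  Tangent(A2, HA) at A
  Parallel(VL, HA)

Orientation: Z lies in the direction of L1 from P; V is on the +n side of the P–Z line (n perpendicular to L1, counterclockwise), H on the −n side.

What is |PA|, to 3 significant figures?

26.2

Tangency of A1 to both parallel lines with radius 7.9 puts V and H at P ± 7.9·n: V = (-7.59, 2.19), H = (7.59, -2.19). Equal radii place L and A the same way about Z: L = Z + 7.9·n = (-0.657, 26.2), A = Z − 7.9·n = (14.5, 21.8). Then |PA| = |A − P| = 26.2.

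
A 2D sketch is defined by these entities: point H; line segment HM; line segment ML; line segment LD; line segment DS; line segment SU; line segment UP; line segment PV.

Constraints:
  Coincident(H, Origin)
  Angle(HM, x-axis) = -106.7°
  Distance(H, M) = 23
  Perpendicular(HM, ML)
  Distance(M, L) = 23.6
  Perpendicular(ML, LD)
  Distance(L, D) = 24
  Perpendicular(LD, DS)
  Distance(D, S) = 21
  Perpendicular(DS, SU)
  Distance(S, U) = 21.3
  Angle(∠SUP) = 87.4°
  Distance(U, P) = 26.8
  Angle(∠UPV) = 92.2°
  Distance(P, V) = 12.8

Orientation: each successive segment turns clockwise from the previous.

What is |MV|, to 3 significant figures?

33.7

H is at the origin; HM runs at -106.7° with length 23.0, so M = (-6.61, -22.0). HM ⟂ ML, so ML runs at 163°; with |ML| = 23.6, L = (-29.2, -15.2). ML is perpendicular to LD, so LD runs at 73.3°; with |LD| = 24.0, D = (-22.3, 7.74). LD ⟂ DS, so DS runs at -16.7°; with |DS| = 21.0, S = (-2.20, 1.70). The perpendicularity gives SU at right angles to DS, so SU runs at -107°; with |SU| = 21.3, U = (-8.32, -18.7). ∠SUP = 87.4° gives UP at 161° from the x-axis; with |UP| = 26.8, P = (-33.6, -9.84). ∠UPV = 92.2° gives PV at 72.9° from the x-axis; with |PV| = 12.8, V = (-29.9, 2.40). Then |MV| = |V − M| = 33.7.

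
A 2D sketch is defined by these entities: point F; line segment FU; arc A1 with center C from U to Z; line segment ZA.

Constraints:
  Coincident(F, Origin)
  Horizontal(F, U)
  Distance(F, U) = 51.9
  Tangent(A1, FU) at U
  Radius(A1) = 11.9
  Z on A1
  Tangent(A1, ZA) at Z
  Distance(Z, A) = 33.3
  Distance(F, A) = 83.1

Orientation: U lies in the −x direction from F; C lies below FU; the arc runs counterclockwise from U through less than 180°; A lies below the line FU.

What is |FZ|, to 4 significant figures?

63.93

Checks: ∠(CU, UF) = 90.00° ✓; |CU| = 11.90 ✓; |CZ| = 11.90 ✓; ∠(CZ, ZA) = 90.00° ✓; |ZA| = 33.30 ✓; |FA| = 83.10 ✓.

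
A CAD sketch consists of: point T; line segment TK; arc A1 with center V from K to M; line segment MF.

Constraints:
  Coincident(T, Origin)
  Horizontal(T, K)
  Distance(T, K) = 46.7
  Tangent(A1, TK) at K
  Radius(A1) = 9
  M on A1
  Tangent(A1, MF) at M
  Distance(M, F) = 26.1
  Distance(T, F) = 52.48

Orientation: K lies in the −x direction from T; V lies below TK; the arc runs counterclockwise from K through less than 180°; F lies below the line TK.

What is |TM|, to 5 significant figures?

55.850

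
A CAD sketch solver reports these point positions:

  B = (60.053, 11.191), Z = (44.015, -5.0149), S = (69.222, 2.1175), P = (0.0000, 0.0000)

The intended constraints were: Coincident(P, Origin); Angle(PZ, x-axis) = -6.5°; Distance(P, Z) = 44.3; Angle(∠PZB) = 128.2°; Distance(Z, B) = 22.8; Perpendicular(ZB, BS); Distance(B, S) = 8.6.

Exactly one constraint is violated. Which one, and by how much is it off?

Distance(B, S) = 8.6 — off by 4.30.

P = (0.00, 0.00) ✓; PZ at -6.500° ✓; |PZ| = 44.30 ✓; ∠PZB = 128.2° ✓; |ZB| = 22.80 ✓; ∠(ZB, BS) = 90.00° ✓; |BS| = 12.90 ✗.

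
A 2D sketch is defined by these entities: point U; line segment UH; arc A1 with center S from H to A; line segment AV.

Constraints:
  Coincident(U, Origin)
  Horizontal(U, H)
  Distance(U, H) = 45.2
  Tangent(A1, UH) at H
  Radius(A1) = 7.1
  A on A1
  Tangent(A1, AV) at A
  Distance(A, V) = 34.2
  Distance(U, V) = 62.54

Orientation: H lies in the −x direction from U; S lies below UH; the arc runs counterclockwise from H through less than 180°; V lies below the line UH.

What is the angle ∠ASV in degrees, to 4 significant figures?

78.27°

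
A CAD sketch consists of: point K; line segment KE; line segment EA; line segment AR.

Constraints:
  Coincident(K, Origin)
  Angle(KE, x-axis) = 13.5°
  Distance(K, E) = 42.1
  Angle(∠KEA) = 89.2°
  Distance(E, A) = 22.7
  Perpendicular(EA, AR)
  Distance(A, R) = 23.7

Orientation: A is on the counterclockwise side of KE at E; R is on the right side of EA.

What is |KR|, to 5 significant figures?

69.412

∠KEA = 89.2°, so EA runs at 13.5° + (180° − 89.2°) = 104.30° from the x-axis; with |EA| = 22.7, A = E + 22.7·(cos 104.30°, sin 104.30°) = (35.330, 31.825). The perpendicularity gives AR at right angles to EA; with |AR| = 23.7 on the right of EA, R = A + 23.7·(0.96902, 0.24700) = (58.296, 37.679). Then |KR| = |R − K| = 69.412.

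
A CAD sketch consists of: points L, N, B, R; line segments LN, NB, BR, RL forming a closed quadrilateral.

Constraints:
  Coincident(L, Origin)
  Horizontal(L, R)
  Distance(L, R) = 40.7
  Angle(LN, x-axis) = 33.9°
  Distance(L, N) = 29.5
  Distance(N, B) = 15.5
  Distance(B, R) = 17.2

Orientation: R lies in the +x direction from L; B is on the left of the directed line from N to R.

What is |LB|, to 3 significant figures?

43.5

Checks: |NB| = 15.50 ✓; |BR| = 17.20 ✓.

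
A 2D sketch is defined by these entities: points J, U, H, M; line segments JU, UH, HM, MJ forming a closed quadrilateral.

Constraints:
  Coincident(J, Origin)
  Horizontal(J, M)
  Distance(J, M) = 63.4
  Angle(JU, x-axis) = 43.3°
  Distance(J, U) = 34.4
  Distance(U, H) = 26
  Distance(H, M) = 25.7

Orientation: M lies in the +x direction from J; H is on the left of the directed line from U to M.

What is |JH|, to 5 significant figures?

55.762

Checks: J.y = 0.00, M.y = 0.00 ✓; |UH| = 26.00 ✓; |HM| = 25.70 ✓.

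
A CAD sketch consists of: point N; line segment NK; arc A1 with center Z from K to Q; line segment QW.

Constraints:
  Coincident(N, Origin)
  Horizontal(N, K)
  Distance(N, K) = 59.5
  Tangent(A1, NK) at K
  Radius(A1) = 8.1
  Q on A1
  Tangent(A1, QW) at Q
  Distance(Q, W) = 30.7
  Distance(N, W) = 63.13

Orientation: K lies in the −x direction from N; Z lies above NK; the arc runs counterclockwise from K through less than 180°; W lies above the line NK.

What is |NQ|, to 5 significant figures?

51.989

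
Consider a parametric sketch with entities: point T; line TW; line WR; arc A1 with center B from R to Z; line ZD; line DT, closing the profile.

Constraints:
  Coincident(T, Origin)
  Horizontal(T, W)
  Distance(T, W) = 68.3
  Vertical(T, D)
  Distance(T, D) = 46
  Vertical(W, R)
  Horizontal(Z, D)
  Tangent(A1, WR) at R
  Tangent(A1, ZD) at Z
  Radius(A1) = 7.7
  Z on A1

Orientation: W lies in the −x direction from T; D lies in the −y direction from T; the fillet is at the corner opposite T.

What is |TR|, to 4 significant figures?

78.31

T is at the origin; TW is horizontal with |TW| = 68.3 and W on the −x side, so W = (-68.30, 0.000). T and D share the same x with |TD| = 46.0 and D on the −y side, so D = (0.000, -46.00). The virtual corner opposite T is at (-68.30, -46.00). A1 meets WR tangentially, so BR is at right angles to WR and the tangent condition forces BZ to be normal to ZD, with radius 7.7, so the center B sits 7.7 in from both sides at B = (-60.60, -38.30). That places the tangent points at R = (-68.30, -38.30) on WR and Z = (-60.60, -46.00) on ZD. Then |TR| = |R − T| = 78.31.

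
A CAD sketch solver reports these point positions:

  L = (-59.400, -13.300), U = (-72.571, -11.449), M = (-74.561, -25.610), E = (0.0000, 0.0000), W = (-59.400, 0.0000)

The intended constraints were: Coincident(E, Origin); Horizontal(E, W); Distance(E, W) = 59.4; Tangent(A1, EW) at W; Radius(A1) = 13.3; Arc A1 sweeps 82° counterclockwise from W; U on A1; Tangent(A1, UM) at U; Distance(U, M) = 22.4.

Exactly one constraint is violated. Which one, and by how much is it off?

Distance(U, M) = 22.4 — off by 8.10.

E = (0.00, 0.00) ✓; E.y = 0.00, W.y = 0.00 ✓; |EW| = 59.40 ✓; ∠(LW, WE) = 90.00° ✓; |LW| = 13.30 ✓; bearing(L→U) − bearing(L→W) = 82.00° ✓; |LU| = 13.30 ✓; ∠(LU, UM) = 90.00° ✓; |UM| = 14.30 ✗.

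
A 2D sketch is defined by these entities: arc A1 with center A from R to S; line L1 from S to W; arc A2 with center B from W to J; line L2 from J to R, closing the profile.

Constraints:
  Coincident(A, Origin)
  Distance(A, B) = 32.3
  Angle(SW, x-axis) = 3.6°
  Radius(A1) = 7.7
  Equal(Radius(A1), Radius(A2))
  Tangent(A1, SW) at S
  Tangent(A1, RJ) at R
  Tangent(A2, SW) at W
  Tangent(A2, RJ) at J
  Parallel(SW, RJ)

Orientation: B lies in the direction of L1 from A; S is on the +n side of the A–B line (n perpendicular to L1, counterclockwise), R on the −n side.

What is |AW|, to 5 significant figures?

33.205

The slot axis is L1's direction at 3.6°, so u = (cos 3.6°, sin 3.6°) = (0.99803, 0.062791) and n = (−sin 3.6°, cos 3.6°) = (-0.062791, 0.99803). A is at the origin and B lies 32.3 along u from A, so B = 32.3·u = (32.236, 2.0281). Tangency of A1 to both parallel lines with radius 7.7 puts S and R at A ± 7.7·n: S = (-0.48349, 7.6848), R = (0.48349, -7.6848). Equal radii place W and J the same way about B: W = B + 7.7·n = (31.753, 9.7129), J = B − 7.7·n = (32.720, -5.6567). Then |AW| = |W − A| = 33.205.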